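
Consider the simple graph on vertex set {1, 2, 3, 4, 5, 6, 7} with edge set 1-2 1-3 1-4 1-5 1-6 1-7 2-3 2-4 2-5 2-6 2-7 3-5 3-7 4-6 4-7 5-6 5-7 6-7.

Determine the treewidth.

A width-4 tree decomposition is:
Bags: B1 = {1, 2, 3, 5, 7}  B2 = {1, 2, 5, 6, 7}  B3 = {1, 2, 4, 6, 7}
Tree: B1–B2, B2–B3
The largest bag has 5 vertices, giving width 4; this decomposition certifies tw(G) ≤ 4. For the lower bound, the 5 vertices {1, 2, 4, 6, 7} are pairwise adjacent, and any tree decomposition puts a clique entirely inside one bag — forcing width ≥ 4. Hence tw(G) = 4 exactly.

4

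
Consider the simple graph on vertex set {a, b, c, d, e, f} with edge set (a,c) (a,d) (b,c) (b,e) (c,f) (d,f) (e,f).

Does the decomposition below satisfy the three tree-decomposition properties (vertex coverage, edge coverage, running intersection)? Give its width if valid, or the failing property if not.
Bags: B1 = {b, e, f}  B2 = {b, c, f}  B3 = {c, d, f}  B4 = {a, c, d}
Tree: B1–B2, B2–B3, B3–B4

Yes; width 2.

Vertex coverage: the bags together contain {a, b, c, d, e, f}, the full vertex set. Edge coverage: each edge of G has both endpoints in at least one bag. Running intersection: for every vertex, the bags containing it form a connected subtree. All three properties hold, so this is a valid tree decomposition of width max|bag| − 1 = 2, and hence tw(G) ≤ 2.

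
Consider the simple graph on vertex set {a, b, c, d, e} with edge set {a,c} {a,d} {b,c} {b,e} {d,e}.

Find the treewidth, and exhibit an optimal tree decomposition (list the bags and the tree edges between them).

Every bag has size at most 3, so the width is 3 − 1 = 2 and tw(G) ≤ 2. Since a–d–e–b–c–a is a cycle in G, G is not acyclic. Forests are exactly the graphs of treewidth ≤ 1, so tw(G) ≥ 2. The upper and lower bounds meet at 2, so that is the treewidth.

Treewidth 2.
Bags: B1 = {a, d, e}  B2 = {a, b, e}  B3 = {a, b, c}
Tree: B1–B2, B2–B3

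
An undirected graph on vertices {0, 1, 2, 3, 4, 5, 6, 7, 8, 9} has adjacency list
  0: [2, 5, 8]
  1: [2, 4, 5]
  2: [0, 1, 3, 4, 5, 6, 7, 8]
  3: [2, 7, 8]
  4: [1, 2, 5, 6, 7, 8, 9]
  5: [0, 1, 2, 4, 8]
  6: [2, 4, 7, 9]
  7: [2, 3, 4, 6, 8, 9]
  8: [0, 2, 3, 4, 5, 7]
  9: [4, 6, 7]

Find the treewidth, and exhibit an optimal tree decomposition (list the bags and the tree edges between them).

Every bag has size at most 4, so the width is 4 − 1 = 3 and tw(G) ≤ 3. For the lower bound, the 4 vertices {4, 6, 7, 9} are pairwise adjacent, and any tree decomposition puts a clique entirely inside one bag — forcing width ≥ 3. The upper and lower bounds meet at 3, so that is the treewidth.

Treewidth 3.
One optimal decomposition is:
Bags: B1 = {2, 4, 7, 8}  B2 = {2, 4, 5, 8}  B3 = {2, 4, 6, 7}  B4 = {1, 2, 4, 5}  B5 = {4, 6, 7, 9}  B6 = {2, 3, 7, 8}  B7 = {0, 2, 5, 8}
Tree: B1–B2, B1–B3, B2–B4, B3–B5, B1–B6, B2–B7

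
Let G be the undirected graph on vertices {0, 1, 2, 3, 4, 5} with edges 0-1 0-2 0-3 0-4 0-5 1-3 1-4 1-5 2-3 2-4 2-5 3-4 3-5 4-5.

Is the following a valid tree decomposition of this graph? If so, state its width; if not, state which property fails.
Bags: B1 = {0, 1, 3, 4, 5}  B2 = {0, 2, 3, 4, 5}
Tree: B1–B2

Checking the three conditions: (i) the bags cover all of {0, 1, 2, 3, 4, 5}; (ii) for each edge, some bag contains both endpoints; (iii) the bags containing any fixed vertex form a subtree. All hold, so the decomposition is valid with width 5 − 1 = 4.

Yes; width 4.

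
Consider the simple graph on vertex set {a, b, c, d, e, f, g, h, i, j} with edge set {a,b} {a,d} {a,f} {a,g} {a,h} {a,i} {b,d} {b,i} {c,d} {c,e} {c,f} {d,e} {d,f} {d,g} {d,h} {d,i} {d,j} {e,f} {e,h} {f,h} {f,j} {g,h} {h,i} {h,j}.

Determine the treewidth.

A width-3 tree decomposition is:
Bags: B1 = {a, d, f, h}  B2 = {d, e, f, h}  B3 = {c, d, e, f}  B4 = {a, d, h, i}  B5 = {a, d, g, h}  B6 = {d, f, h, j}  B7 = {a, b, d, i}
Tree: B1–B2, B2–B3, B1–B4, B1–B5, B2–B6, B4–B7
Each bag holds 4 vertices, so the decomposition has width 3, which upper-bounds the treewidth. Conversely, {a, d, g, h} is a clique of size 4, and the vertices of any clique must share a bag in every tree decomposition; so some bag has ≥ 4 vertices and tw(G) ≥ 3. Therefore the treewidth is 3.

3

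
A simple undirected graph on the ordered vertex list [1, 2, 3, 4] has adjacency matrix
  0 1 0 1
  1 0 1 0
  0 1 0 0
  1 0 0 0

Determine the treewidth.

A width-1 tree decomposition is:
Bags: B1 = {2, 3}  B2 = {1, 2}  B3 = {1, 4}
Tree: B1–B2, B2–B3
The largest bag has 2 vertices, giving width 1; this decomposition certifies tw(G) ≤ 1. G has an edge, so its treewidth is at least 1. The upper and lower bounds meet at 1, so that is the treewidth.

1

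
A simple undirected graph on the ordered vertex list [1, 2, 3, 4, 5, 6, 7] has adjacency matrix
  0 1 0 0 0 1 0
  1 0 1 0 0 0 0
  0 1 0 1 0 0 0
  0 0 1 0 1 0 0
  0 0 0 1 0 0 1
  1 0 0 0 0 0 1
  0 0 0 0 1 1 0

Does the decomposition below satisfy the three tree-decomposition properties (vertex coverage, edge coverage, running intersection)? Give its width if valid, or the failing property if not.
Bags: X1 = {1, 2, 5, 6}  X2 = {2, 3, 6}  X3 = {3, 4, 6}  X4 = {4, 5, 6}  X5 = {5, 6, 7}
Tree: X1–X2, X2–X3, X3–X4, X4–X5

No — bags containing vertex 5 are not connected in the tree.

A tree decomposition must satisfy three properties: every vertex lies in some bag; for every edge, both endpoints lie together in some bag; and for every vertex, the bags containing it form a connected subtree. Here bags containing vertex 5 are not connected in the tree, so the decomposition is invalid.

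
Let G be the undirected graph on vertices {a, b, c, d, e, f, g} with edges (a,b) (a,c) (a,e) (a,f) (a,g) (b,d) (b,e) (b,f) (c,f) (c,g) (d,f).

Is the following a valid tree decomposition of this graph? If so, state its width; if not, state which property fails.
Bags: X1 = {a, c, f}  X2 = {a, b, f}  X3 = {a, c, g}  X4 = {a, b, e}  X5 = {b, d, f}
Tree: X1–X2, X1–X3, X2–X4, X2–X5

Checking the three conditions: (i) the bags cover all of {a, b, c, d, e, f, g}; (ii) for each edge, some bag contains both endpoints; (iii) the bags containing any fixed vertex form a subtree. All hold, so the decomposition is valid with width 3 − 1 = 2.

Yes; width 2.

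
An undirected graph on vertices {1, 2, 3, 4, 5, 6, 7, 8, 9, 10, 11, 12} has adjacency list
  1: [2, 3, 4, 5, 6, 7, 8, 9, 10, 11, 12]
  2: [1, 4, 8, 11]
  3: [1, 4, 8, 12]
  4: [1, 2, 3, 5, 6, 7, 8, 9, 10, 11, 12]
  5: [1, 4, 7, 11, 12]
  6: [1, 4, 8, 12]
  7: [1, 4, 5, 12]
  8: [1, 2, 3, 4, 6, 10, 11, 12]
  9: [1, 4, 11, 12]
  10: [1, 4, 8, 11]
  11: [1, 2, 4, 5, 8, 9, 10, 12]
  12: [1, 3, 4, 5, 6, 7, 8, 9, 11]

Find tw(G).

4

A width-4 tree decomposition is:
Bags: B1 = {1, 4, 9, 11, 12}  B2 = {1, 4, 8, 11, 12}  B3 = {1, 4, 8, 10, 11}  B4 = {1, 4, 6, 8, 12}  B5 = {1, 4, 5, 11, 12}  B6 = {1, 3, 4, 8, 12}  B7 = {1, 4, 5, 7, 12}  B8 = {1, 2, 4, 8, 11}
Tree: B1–B2, B2–B3, B2–B4, B2–B5, B2–B6, B5–B7, B2–B8
Each bag holds 5 vertices, so the decomposition has width 4, which upper-bounds the treewidth. For the lower bound, the 5 vertices {1, 2, 4, 8, 11} are pairwise adjacent, and any tree decomposition puts a clique entirely inside one bag — forcing width ≥ 4. Therefore the treewidth is 4.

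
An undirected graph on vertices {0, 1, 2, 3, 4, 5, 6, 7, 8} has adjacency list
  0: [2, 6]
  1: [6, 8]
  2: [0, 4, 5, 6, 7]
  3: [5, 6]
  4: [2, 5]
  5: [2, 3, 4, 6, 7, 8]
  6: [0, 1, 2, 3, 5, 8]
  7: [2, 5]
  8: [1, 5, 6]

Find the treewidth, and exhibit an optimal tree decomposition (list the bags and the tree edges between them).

Treewidth 2.
One optimal decomposition is:
Bags: B1 = {1, 6, 8}  B2 = {5, 6, 8}  B3 = {3, 5, 6}  B4 = {2, 5, 6}  B5 = {2, 4, 5}  B6 = {2, 5, 7}  B7 = {0, 2, 6}
Tree: B1–B2, B2–B3, B3–B4, B4–B5, B4–B6, B4–B7

Each bag holds 3 vertices, so the decomposition has width 2, which upper-bounds the treewidth. For the lower bound, the 3 vertices {0, 2, 6} are pairwise adjacent, and any tree decomposition puts a clique entirely inside one bag — forcing width ≥ 2. Hence tw(G) = 2 exactly.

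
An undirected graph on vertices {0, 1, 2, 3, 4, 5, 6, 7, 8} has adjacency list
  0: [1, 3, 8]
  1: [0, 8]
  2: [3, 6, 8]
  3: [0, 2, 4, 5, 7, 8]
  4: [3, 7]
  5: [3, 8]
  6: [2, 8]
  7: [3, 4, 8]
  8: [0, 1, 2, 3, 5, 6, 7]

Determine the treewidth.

2

A width-2 tree decomposition is:
Bags: B1 = {0, 1, 8}  B2 = {0, 3, 8}  B3 = {2, 3, 8}  B4 = {3, 7, 8}  B5 = {3, 4, 7}  B6 = {2, 6, 8}  B7 = {3, 5, 8}
Tree: B1–B2, B2–B3, B2–B4, B4–B5, B3–B6, B2–B7
Every bag has size at most 3, so the width is 3 − 1 = 2 and tw(G) ≤ 2. On the other hand G contains the 3-clique {0, 1, 8}. A clique must lie in a single bag of any decomposition, so no decomposition can have width below 2. Combining the bounds, tw(G) = 2.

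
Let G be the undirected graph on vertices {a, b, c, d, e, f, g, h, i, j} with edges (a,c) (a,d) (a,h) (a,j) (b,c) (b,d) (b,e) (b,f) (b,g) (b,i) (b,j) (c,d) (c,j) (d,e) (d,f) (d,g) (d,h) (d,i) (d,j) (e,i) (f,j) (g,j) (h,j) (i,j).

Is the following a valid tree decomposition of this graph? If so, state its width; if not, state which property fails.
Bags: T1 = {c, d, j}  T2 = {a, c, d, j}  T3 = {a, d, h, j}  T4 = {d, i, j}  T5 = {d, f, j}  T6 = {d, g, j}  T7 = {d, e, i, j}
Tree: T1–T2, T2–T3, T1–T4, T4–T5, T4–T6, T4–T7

No — vertex b appears in no bag.

A tree decomposition must satisfy three properties: every vertex lies in some bag; for every edge, both endpoints lie together in some bag; and for every vertex, the bags containing it form a connected subtree. Here vertex b appears in no bag, so the decomposition is invalid.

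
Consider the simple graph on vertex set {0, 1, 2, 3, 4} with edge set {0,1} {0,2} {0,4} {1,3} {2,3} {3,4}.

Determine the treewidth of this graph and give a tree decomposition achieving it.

Treewidth 2.
One such decomposition:
Bags: B1 = {0, 3, 4}  B2 = {0, 1, 3}  B3 = {0, 2, 3}
Tree: B1–B2, B2–B3

Each bag holds 3 vertices, so the decomposition has width 2, which upper-bounds the treewidth. The edges 4–3–1–0–4 form a cycle, so G is not a tree and its treewidth is at least 2. Therefore the treewidth is 2.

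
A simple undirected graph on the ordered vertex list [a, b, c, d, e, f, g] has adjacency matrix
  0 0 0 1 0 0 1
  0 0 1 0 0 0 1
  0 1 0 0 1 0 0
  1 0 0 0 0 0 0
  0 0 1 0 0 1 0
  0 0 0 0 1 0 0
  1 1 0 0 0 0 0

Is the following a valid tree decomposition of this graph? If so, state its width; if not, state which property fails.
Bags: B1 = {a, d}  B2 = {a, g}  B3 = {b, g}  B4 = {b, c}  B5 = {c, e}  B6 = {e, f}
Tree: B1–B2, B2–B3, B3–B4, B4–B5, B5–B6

Checking the three conditions: (i) the bags cover all of {a, b, c, d, e, f, g}; (ii) for each edge, some bag contains both endpoints; (iii) the bags containing any fixed vertex form a subtree. All hold, so the decomposition is valid with width 2 − 1 = 1.

Yes; width 1.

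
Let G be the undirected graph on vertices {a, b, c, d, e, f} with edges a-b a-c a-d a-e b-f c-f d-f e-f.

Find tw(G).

A width-2 tree decomposition is:
Bags: B1 = {a, d, f}  B2 = {a, c, f}  B3 = {a, e, f}  B4 = {a, b, f}
Tree: B1–B2, B2–B3, B3–B4
Every bag has size at most 3, so the width is 3 − 1 = 2 and tw(G) ≤ 2. The edges d–f–c–a–d form a cycle, so G is not a tree and its treewidth is at least 2. Therefore the treewidth is 2.

2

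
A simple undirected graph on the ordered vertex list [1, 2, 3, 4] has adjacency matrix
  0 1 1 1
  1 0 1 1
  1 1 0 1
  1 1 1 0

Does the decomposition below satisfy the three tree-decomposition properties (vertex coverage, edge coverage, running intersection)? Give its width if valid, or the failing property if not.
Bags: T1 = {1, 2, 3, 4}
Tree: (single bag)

Yes; width 3.

Every vertex of G appears in some bag (union = {1, 2, 3, 4}); every edge is covered by a bag; and for each vertex v the set of bags containing v is connected in the bag tree. The decomposition is therefore valid. The largest bag has 4 vertices, so the width is 3.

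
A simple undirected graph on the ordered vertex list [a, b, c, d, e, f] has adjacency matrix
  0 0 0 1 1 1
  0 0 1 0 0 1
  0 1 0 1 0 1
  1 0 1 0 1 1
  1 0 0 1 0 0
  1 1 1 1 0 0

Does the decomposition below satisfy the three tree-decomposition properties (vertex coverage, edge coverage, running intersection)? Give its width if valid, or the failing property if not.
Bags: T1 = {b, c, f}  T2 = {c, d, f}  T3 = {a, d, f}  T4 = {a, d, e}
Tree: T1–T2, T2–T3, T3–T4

Yes; width 2.

Vertex coverage: the bags together contain {a, b, c, d, e, f}, the full vertex set. Edge coverage: each edge of G has both endpoints in at least one bag. Running intersection: for every vertex, the bags containing it form a connected subtree. All three properties hold, so this is a valid tree decomposition of width max|bag| − 1 = 2, and hence tw(G) ≤ 2.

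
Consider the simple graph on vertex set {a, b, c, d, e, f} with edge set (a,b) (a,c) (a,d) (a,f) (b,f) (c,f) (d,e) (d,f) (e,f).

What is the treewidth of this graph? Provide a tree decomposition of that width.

Each bag holds 3 vertices, so the decomposition has width 2, which upper-bounds the treewidth. On the other hand G contains the 3-clique {d, e, f}. A clique must lie in a single bag of any decomposition, so no decomposition can have width below 2. Hence tw(G) = 2 exactly.

Treewidth 2.
One such decomposition:
Bags: B1 = {a, c, f}  B2 = {a, d, f}  B3 = {a, b, f}  B4 = {d, e, f}
Tree: B1–B2, B1–B3, B2–B4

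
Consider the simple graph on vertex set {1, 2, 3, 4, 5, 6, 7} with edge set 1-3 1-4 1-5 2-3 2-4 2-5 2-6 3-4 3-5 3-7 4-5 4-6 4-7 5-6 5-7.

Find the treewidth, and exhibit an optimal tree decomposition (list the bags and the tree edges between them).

Treewidth 3.
One optimal decomposition is:
Bags: B1 = {2, 4, 5, 6}  B2 = {2, 3, 4, 5}  B3 = {3, 4, 5, 7}  B4 = {1, 3, 4, 5}
Tree: B1–B2, B2–B3, B3–B4

The largest bag has 4 vertices, giving width 3; this decomposition certifies tw(G) ≤ 3. For the lower bound, the 4 vertices {1, 3, 4, 5} are pairwise adjacent, and any tree decomposition puts a clique entirely inside one bag — forcing width ≥ 3. Combining the bounds, tw(G) = 3.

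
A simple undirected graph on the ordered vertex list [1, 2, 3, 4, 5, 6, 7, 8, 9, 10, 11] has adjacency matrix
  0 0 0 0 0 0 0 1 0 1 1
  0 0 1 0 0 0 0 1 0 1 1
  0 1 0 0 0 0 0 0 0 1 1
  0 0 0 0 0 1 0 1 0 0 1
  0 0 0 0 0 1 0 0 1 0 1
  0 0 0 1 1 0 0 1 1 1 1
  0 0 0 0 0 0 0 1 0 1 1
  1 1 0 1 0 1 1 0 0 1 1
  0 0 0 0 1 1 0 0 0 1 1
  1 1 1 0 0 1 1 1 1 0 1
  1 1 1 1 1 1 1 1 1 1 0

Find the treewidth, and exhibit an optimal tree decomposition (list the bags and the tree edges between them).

Each bag holds 4 vertices, so the decomposition has width 3, which upper-bounds the treewidth. On the other hand G contains the 4-clique {1, 8, 10, 11}. A clique must lie in a single bag of any decomposition, so no decomposition can have width below 3. The upper and lower bounds meet at 3, so that is the treewidth.

Treewidth 3.
One such decomposition:
Bags: B1 = {6, 8, 10, 11}  B2 = {6, 9, 10, 11}  B3 = {1, 8, 10, 11}  B4 = {2, 8, 10, 11}  B5 = {4, 6, 8, 11}  B6 = {2, 3, 10, 11}  B7 = {7, 8, 10, 11}  B8 = {5, 6, 9, 11}
Tree: B1–B2, B1–B3, B1–B4, B1–B5, B4–B6, B3–B7, B2–B8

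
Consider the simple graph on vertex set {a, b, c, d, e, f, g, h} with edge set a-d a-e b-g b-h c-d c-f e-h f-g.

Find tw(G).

2

A width-2 tree decomposition is:
Bags: B1 = {b, e, h}  B2 = {b, e, g}  B3 = {e, f, g}  B4 = {c, e, f}  B5 = {c, d, e}  B6 = {a, d, e}
Tree: B1–B2, B2–B3, B3–B4, B4–B5, B5–B6
Every bag has size at most 3, so the width is 3 − 1 = 2 and tw(G) ≤ 2. Since e–h–b–g–f–c–d–a–e is a cycle in G, G is not acyclic. Forests are exactly the graphs of treewidth ≤ 1, so tw(G) ≥ 2. The upper and lower bounds meet at 2, so that is the treewidth.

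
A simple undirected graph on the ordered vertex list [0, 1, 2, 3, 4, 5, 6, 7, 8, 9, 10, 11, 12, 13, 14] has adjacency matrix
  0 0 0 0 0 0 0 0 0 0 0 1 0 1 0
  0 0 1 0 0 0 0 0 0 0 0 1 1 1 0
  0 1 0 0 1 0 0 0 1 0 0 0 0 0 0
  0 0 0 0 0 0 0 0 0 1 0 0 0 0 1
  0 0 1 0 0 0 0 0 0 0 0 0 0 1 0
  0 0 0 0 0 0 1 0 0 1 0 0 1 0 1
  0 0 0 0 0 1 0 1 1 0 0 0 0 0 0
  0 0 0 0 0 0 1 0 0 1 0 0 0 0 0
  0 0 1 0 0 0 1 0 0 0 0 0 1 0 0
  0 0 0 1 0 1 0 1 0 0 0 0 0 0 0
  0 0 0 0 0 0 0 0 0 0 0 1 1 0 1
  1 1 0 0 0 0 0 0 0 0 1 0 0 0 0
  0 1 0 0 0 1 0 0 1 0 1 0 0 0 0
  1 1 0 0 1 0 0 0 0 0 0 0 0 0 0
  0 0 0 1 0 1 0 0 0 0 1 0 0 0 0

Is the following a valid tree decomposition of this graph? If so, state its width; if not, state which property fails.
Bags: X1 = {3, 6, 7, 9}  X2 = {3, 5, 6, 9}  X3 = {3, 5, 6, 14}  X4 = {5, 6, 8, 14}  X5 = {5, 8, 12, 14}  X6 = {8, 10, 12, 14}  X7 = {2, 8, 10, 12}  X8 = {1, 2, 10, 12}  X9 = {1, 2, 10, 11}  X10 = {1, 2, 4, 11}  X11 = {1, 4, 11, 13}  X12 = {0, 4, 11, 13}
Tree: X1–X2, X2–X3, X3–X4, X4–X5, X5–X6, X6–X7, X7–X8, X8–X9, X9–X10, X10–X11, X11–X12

Vertex coverage: the bags together contain {0, 1, 2, 3, 4, 5, 6, 7, 8, 9, 10, 11, 12, 13, 14}, the full vertex set. Edge coverage: each edge of G has both endpoints in at least one bag. Running intersection: for every vertex, the bags containing it form a connected subtree. All three properties hold, so this is a valid tree decomposition of width max|bag| − 1 = 3, and hence tw(G) ≤ 3.

Yes; width 3.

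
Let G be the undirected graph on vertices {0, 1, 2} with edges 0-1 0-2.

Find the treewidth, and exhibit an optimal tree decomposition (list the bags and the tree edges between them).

Treewidth 1.
One optimal decomposition is:
Bags: B1 = {0, 2}  B2 = {0, 1}
Tree: B1–B2

The largest bag has 2 vertices, giving width 1; this decomposition certifies tw(G) ≤ 1. Any graph with an edge has treewidth ≥ 1, and G has the edge 2–0. Hence tw(G) = 1 exactly.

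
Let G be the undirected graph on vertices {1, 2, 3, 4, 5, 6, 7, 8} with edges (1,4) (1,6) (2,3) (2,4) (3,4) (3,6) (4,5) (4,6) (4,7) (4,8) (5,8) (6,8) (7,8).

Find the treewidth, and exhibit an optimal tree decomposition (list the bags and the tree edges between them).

Treewidth 2.
One such decomposition:
Bags: B1 = {1, 4, 6}  B2 = {4, 6, 8}  B3 = {4, 7, 8}  B4 = {4, 5, 8}  B5 = {3, 4, 6}  B6 = {2, 3, 4}
Tree: B1–B2, B2–B3, B3–B4, B1–B5, B5–B6

The largest bag has 3 vertices, giving width 2; this decomposition certifies tw(G) ≤ 2. On the other hand G contains the 3-clique {2, 3, 4}. A clique must lie in a single bag of any decomposition, so no decomposition can have width below 2. Combining the bounds, tw(G) = 2.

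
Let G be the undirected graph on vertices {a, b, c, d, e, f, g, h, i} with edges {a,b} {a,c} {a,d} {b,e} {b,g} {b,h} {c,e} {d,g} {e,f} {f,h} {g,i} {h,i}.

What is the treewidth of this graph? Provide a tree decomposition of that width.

Treewidth 3.
Bags: B1 = {d, g, h, i}  B2 = {b, d, g, h}  B3 = {a, b, d, h}  B4 = {a, b, f, h}  B5 = {a, b, e, f}  B6 = {a, c, e, f}
Tree: B1–B2, B2–B3, B3–B4, B4–B5, B5–B6

Each bag holds 4 vertices, so the decomposition has width 3, which upper-bounds the treewidth. For the lower bound: the 4 vertex sets {d,g,i}, {h}, {b}, {a,c,e,f} are disjoint, each induces a connected subgraph, and every pair is joined by at least one edge of G. Contracting each set to a single vertex therefore yields K_{4} as a minor, and since treewidth is minor-monotone, tw(G) ≥ tw(K_{4}) = 3. Combining the bounds, tw(G) = 3.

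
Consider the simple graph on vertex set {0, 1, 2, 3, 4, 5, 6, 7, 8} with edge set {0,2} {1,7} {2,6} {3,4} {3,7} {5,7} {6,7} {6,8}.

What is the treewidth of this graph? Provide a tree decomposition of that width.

The largest bag has 2 vertices, giving width 1; this decomposition certifies tw(G) ≤ 1. Any graph with an edge has treewidth ≥ 1, and G has the edge 3–7. Combining the bounds, tw(G) = 1.

Treewidth 1.
Bags: B1 = {3, 7}  B2 = {6, 7}  B3 = {2, 6}  B4 = {5, 7}  B5 = {1, 7}  B6 = {3, 4}  B7 = {6, 8}  B8 = {0, 2}
Tree: B1–B2, B2–B3, B2–B4, B2–B5, B1–B6, B3–B7, B3–B8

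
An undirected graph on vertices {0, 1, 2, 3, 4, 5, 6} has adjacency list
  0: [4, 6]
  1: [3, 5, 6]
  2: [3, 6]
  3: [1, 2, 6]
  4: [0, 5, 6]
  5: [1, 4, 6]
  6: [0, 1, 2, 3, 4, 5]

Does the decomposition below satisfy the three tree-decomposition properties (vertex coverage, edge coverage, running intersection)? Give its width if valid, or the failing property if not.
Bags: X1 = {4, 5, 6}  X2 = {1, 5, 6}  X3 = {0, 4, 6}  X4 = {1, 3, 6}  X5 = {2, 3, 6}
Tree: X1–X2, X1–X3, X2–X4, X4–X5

Vertex coverage: the bags together contain {0, 1, 2, 3, 4, 5, 6}, the full vertex set. Edge coverage: each edge of G has both endpoints in at least one bag. Running intersection: for every vertex, the bags containing it form a connected subtree. All three properties hold, so this is a valid tree decomposition of width max|bag| − 1 = 2, and hence tw(G) ≤ 2.

Yes; width 2.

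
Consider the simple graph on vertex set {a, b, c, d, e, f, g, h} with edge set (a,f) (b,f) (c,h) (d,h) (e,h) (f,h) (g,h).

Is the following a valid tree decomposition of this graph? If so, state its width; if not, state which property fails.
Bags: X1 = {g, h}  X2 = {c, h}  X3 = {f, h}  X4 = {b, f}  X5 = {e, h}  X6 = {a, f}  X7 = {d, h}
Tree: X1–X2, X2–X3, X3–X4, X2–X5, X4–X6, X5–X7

Checking the three conditions: (i) the bags cover all of {a, b, c, d, e, f, g, h}; (ii) for each edge, some bag contains both endpoints; (iii) the bags containing any fixed vertex form a subtree. All hold, so the decomposition is valid with width 2 − 1 = 1.

Yes; width 1.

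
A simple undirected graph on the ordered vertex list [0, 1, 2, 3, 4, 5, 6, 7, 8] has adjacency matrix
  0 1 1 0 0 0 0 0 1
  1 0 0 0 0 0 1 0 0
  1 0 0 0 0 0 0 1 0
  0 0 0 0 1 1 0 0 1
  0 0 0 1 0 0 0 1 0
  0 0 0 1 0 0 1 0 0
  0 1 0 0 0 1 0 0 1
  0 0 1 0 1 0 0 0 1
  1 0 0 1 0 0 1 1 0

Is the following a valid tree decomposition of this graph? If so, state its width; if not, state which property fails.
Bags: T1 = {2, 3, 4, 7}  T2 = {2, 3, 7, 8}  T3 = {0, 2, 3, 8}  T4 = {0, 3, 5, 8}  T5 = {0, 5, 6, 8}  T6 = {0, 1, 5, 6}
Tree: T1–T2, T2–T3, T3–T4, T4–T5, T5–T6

Yes; width 3.

Every vertex of G appears in some bag (union = {0, 1, 2, 3, 4, 5, 6, 7, 8}); every edge is covered by a bag; and for each vertex v the set of bags containing v is connected in the bag tree. The decomposition is therefore valid. The largest bag has 4 vertices, so the width is 3.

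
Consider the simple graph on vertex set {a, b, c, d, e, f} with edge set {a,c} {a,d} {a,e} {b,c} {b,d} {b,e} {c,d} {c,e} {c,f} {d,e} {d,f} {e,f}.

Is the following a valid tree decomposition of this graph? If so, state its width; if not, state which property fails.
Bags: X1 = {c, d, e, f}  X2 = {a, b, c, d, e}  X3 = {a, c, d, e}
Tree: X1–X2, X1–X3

No — bags containing vertex a are not connected in the tree.

A tree decomposition must satisfy three properties: every vertex lies in some bag; for every edge, both endpoints lie together in some bag; and for every vertex, the bags containing it form a connected subtree. Here bags containing vertex a are not connected in the tree, so the decomposition is invalid.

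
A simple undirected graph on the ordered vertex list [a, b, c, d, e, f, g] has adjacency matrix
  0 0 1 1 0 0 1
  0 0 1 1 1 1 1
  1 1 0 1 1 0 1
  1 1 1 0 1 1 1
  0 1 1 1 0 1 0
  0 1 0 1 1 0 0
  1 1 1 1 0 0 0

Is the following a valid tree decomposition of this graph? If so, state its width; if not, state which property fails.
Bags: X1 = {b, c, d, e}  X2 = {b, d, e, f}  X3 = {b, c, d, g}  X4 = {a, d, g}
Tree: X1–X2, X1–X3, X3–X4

No — edge (c,a) lies in no bag.

A tree decomposition must satisfy three properties: every vertex lies in some bag; for every edge, both endpoints lie together in some bag; and for every vertex, the bags containing it form a connected subtree. Here edge (c,a) lies in no bag, so the decomposition is invalid.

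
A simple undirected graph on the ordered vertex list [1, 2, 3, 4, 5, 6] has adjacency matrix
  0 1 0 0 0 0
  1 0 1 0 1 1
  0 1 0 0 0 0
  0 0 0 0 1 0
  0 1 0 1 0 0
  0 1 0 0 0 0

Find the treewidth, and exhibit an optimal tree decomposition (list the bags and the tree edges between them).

Treewidth 1.
One such decomposition:
Bags: B1 = {2, 5}  B2 = {2, 3}  B3 = {2, 6}  B4 = {1, 2}  B5 = {4, 5}
Tree: B1–B2, B1–B3, B2–B4, B1–B5

The largest bag has 2 vertices, giving width 1; this decomposition certifies tw(G) ≤ 1. Since G has at least one edge (e.g. 5–2), it is not an edgeless graph, so tw(G) ≥ 1. Combining the bounds, tw(G) = 1.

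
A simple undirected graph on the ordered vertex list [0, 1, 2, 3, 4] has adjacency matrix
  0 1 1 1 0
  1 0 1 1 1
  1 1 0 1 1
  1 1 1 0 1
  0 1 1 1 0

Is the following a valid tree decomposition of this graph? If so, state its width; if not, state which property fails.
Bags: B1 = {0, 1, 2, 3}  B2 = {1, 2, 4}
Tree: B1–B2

No — edge (3,4) lies in no bag.

A tree decomposition must satisfy three properties: every vertex lies in some bag; for every edge, both endpoints lie together in some bag; and for every vertex, the bags containing it form a connected subtree. Here edge (3,4) lies in no bag, so the decomposition is invalid.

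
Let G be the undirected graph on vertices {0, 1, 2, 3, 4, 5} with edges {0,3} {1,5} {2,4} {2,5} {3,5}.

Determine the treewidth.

A width-1 tree decomposition is:
Bags: B1 = {2, 5}  B2 = {3, 5}  B3 = {0, 3}  B4 = {2, 4}  B5 = {1, 5}
Tree: B1–B2, B2–B3, B1–B4, B1–B5
Each bag holds 2 vertices, so the decomposition has width 1, which upper-bounds the treewidth. Since G has at least one edge (e.g. 5–2), it is not an edgeless graph, so tw(G) ≥ 1. Hence tw(G) = 1 exactly.

1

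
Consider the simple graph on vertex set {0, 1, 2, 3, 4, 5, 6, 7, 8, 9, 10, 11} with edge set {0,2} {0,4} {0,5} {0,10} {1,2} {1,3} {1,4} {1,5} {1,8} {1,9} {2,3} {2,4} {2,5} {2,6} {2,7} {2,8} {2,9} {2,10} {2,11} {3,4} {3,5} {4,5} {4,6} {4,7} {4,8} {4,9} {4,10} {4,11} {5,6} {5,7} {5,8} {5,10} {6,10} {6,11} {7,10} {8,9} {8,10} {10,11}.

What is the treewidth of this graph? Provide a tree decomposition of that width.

The largest bag has 5 vertices, giving width 4; this decomposition certifies tw(G) ≤ 4. On the other hand G contains the 5-clique {1, 2, 4, 8, 9}. A clique must lie in a single bag of any decomposition, so no decomposition can have width below 4. Combining the bounds, tw(G) = 4.

Treewidth 4.
Bags: B1 = {1, 2, 4, 5, 8}  B2 = {2, 4, 5, 8, 10}  B3 = {2, 4, 5, 6, 10}  B4 = {2, 4, 5, 7, 10}  B5 = {2, 4, 6, 10, 11}  B6 = {0, 2, 4, 5, 10}  B7 = {1, 2, 3, 4, 5}  B8 = {1, 2, 4, 8, 9}
Tree: B1–B2, B2–B3, B3–B4, B3–B5, B2–B6, B1–B7, B1–B8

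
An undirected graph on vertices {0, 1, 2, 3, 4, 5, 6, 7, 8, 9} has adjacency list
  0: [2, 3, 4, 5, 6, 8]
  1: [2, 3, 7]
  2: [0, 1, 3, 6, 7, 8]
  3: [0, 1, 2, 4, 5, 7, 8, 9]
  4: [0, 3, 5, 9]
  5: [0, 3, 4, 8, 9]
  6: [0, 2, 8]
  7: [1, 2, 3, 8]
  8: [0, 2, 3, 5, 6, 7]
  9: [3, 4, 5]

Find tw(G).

A width-3 tree decomposition is:
Bags: B1 = {0, 2, 3, 8}  B2 = {0, 3, 5, 8}  B3 = {0, 3, 4, 5}  B4 = {0, 2, 6, 8}  B5 = {2, 3, 7, 8}  B6 = {1, 2, 3, 7}  B7 = {3, 4, 5, 9}
Tree: B1–B2, B2–B3, B1–B4, B1–B5, B5–B6, B3–B7
The largest bag has 4 vertices, giving width 3; this decomposition certifies tw(G) ≤ 3. On the other hand G contains the 4-clique {0, 2, 3, 8}. A clique must lie in a single bag of any decomposition, so no decomposition can have width below 3. The upper and lower bounds meet at 3, so that is the treewidth.

3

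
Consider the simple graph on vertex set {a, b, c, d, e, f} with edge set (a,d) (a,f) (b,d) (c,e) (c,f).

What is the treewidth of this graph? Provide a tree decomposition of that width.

Treewidth 1.
Bags: B1 = {b, d}  B2 = {a, d}  B3 = {a, f}  B4 = {c, f}  B5 = {c, e}
Tree: B1–B2, B2–B3, B3–B4, B4–B5

Each bag holds 2 vertices, so the decomposition has width 1, which upper-bounds the treewidth. Since G has at least one edge (e.g. b–d), it is not an edgeless graph, so tw(G) ≥ 1. Hence tw(G) = 1 exactly.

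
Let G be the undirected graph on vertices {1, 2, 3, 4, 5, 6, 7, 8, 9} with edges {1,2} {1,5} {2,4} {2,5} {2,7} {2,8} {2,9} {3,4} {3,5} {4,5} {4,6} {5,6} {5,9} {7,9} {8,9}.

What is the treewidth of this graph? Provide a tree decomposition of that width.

Every bag has size at most 3, so the width is 3 − 1 = 2 and tw(G) ≤ 2. For the lower bound, the 3 vertices {2, 8, 9} are pairwise adjacent, and any tree decomposition puts a clique entirely inside one bag — forcing width ≥ 2. Therefore the treewidth is 2.

Treewidth 2.
One optimal decomposition is:
Bags: B1 = {2, 4, 5}  B2 = {1, 2, 5}  B3 = {2, 5, 9}  B4 = {2, 7, 9}  B5 = {3, 4, 5}  B6 = {2, 8, 9}  B7 = {4, 5, 6}
Tree: B1–B2, B1–B3, B3–B4, B1–B5, B4–B6, B1–B7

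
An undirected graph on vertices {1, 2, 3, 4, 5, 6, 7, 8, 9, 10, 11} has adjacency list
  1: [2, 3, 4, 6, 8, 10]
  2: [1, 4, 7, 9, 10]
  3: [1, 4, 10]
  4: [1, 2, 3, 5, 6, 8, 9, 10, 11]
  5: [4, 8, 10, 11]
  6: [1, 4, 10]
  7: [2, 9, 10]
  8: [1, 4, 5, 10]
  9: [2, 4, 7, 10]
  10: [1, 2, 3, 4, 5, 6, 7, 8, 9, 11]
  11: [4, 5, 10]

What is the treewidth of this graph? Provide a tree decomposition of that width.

Every bag has size at most 4, so the width is 4 − 1 = 3 and tw(G) ≤ 3. On the other hand G contains the 4-clique {1, 4, 8, 10}. A clique must lie in a single bag of any decomposition, so no decomposition can have width below 3. Combining the bounds, tw(G) = 3.

Treewidth 3.
Bags: B1 = {1, 2, 4, 10}  B2 = {2, 4, 9, 10}  B3 = {1, 4, 6, 10}  B4 = {1, 4, 8, 10}  B5 = {1, 3, 4, 10}  B6 = {4, 5, 8, 10}  B7 = {2, 7, 9, 10}  B8 = {4, 5, 10, 11}
Tree: B1–B2, B1–B3, B3–B4, B4–B5, B4–B6, B2–B7, B6–B8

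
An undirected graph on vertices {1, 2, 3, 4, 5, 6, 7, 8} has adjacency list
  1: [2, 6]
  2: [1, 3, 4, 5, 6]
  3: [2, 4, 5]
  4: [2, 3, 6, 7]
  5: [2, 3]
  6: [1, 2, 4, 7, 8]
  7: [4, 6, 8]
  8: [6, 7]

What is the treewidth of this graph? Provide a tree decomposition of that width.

Every bag has size at most 3, so the width is 3 − 1 = 2 and tw(G) ≤ 2. Conversely, {6, 7, 8} is a clique of size 3, and the vertices of any clique must share a bag in every tree decomposition; so some bag has ≥ 3 vertices and tw(G) ≥ 2. Combining the bounds, tw(G) = 2.

Treewidth 2.
Bags: B1 = {2, 3, 4}  B2 = {2, 4, 6}  B3 = {4, 6, 7}  B4 = {6, 7, 8}  B5 = {1, 2, 6}  B6 = {2, 3, 5}
Tree: B1–B2, B2–B3, B3–B4, B2–B5, B1–B6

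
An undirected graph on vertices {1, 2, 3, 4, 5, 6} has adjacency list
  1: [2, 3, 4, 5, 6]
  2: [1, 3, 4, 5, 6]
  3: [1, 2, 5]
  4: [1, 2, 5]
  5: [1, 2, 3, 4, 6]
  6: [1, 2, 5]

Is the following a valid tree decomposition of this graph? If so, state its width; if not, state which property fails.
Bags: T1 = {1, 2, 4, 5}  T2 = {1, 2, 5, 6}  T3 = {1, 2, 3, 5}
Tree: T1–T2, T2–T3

Yes; width 3.

Checking the three conditions: (i) the bags cover all of {1, 2, 3, 4, 5, 6}; (ii) for each edge, some bag contains both endpoints; (iii) the bags containing any fixed vertex form a subtree. All hold, so the decomposition is valid with width 4 − 1 = 3.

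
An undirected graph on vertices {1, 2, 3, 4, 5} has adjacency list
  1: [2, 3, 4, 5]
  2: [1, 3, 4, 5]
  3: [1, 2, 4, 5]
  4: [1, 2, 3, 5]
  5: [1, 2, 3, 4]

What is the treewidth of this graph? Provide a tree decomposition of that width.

A single bag containing all 5 vertices is trivially a valid decomposition of width 4. On the other hand G contains the 5-clique {1, 2, 3, 4, 5}. A clique must lie in a single bag of any decomposition, so no decomposition can have width below 4. Therefore the treewidth is 4.

Treewidth 4.
One such decomposition:
Bags: B1 = {1, 2, 3, 4, 5}
Tree: (single bag)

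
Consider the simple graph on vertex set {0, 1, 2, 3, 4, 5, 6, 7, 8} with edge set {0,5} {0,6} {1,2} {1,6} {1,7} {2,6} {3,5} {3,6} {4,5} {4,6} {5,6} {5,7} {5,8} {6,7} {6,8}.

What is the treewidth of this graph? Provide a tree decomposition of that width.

Every bag has size at most 3, so the width is 3 − 1 = 2 and tw(G) ≤ 2. Conversely, {1, 2, 6} is a clique of size 3, and the vertices of any clique must share a bag in every tree decomposition; so some bag has ≥ 3 vertices and tw(G) ≥ 2. The upper and lower bounds meet at 2, so that is the treewidth.

Treewidth 2.
One such decomposition:
Bags: B1 = {5, 6, 7}  B2 = {3, 5, 6}  B3 = {5, 6, 8}  B4 = {1, 6, 7}  B5 = {0, 5, 6}  B6 = {4, 5, 6}  B7 = {1, 2, 6}
Tree: B1–B2, B1–B3, B1–B4, B1–B5, B1–B6, B4–B7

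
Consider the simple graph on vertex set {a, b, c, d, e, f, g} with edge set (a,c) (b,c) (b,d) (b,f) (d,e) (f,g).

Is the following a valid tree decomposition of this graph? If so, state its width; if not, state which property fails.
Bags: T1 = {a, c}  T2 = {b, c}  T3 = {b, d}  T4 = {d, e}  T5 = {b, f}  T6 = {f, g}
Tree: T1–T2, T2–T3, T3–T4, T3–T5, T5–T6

Yes; width 1.

Every vertex of G appears in some bag (union = {a, b, c, d, e, f, g}); every edge is covered by a bag; and for each vertex v the set of bags containing v is connected in the bag tree. The decomposition is therefore valid. The largest bag has 2 vertices, so the width is 1.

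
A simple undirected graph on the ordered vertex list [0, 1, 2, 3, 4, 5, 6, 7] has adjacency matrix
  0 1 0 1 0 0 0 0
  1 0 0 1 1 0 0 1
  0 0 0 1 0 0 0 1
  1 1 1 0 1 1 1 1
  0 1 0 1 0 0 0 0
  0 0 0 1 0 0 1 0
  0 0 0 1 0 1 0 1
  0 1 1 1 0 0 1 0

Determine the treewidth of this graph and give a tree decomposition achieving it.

Treewidth 2.
Bags: B1 = {1, 3, 7}  B2 = {3, 6, 7}  B3 = {2, 3, 7}  B4 = {0, 1, 3}  B5 = {1, 3, 4}  B6 = {3, 5, 6}
Tree: B1–B2, B1–B3, B1–B4, B4–B5, B2–B6

Each bag holds 3 vertices, so the decomposition has width 2, which upper-bounds the treewidth. On the other hand G contains the 3-clique {0, 1, 3}. A clique must lie in a single bag of any decomposition, so no decomposition can have width below 2. Combining the bounds, tw(G) = 2.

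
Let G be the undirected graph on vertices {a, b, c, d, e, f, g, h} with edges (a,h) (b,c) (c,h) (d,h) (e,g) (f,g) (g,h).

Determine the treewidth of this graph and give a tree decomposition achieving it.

Each bag holds 2 vertices, so the decomposition has width 1, which upper-bounds the treewidth. Any graph with an edge has treewidth ≥ 1, and G has the edge f–g. The upper and lower bounds meet at 1, so that is the treewidth.

Treewidth 1.
Bags: B1 = {f, g}  B2 = {g, h}  B3 = {c, h}  B4 = {d, h}  B5 = {e, g}  B6 = {a, h}  B7 = {b, c}
Tree: B1–B2, B2–B3, B3–B4, B1–B5, B2–B6, B3–B7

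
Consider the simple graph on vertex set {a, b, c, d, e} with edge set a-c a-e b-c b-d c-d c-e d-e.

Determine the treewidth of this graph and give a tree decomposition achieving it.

Every bag has size at most 3, so the width is 3 − 1 = 2 and tw(G) ≤ 2. For the lower bound, the 3 vertices {c, d, e} are pairwise adjacent, and any tree decomposition puts a clique entirely inside one bag — forcing width ≥ 2. The upper and lower bounds meet at 2, so that is the treewidth.

Treewidth 2.
Bags: B1 = {a, c, e}  B2 = {c, d, e}  B3 = {b, c, d}
Tree: B1–B2, B2–B3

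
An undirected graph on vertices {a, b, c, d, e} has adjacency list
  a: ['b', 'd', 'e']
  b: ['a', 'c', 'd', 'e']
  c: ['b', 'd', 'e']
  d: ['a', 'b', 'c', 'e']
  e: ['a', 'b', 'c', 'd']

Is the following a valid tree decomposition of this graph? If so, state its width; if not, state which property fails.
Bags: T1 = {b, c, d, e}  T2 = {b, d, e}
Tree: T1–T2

A tree decomposition must satisfy three properties: every vertex lies in some bag; for every edge, both endpoints lie together in some bag; and for every vertex, the bags containing it form a connected subtree. Here vertex a appears in no bag, so the decomposition is invalid.

No — vertex a appears in no bag.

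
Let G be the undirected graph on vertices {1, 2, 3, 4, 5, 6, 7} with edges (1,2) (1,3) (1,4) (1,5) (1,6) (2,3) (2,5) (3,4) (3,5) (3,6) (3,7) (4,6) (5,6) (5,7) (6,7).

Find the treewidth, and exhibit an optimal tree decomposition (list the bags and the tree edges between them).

Each bag holds 4 vertices, so the decomposition has width 3, which upper-bounds the treewidth. For the lower bound, the 4 vertices {1, 3, 4, 6} are pairwise adjacent, and any tree decomposition puts a clique entirely inside one bag — forcing width ≥ 3. Combining the bounds, tw(G) = 3.

Treewidth 3.
One such decomposition:
Bags: B1 = {1, 2, 3, 5}  B2 = {1, 3, 5, 6}  B3 = {3, 5, 6, 7}  B4 = {1, 3, 4, 6}
Tree: B1–B2, B2–B3, B2–B4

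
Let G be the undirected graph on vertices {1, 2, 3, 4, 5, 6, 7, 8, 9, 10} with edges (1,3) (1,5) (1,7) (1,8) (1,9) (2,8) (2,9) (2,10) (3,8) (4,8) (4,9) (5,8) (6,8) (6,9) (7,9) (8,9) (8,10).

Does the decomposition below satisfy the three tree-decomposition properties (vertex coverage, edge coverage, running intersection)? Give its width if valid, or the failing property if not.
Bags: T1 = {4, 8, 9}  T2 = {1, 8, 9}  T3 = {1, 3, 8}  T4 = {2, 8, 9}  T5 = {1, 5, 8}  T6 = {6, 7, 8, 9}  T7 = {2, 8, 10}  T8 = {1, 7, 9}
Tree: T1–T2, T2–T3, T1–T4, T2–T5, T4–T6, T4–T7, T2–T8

No — bags containing vertex 7 are not connected in the tree.

A tree decomposition must satisfy three properties: every vertex lies in some bag; for every edge, both endpoints lie together in some bag; and for every vertex, the bags containing it form a connected subtree. Here bags containing vertex 7 are not connected in the tree, so the decomposition is invalid.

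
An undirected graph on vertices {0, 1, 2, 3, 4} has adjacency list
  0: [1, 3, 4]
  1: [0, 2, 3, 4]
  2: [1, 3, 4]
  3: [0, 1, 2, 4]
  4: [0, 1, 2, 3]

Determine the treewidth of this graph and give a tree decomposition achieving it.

Treewidth 3.
One such decomposition:
Bags: B1 = {1, 2, 3, 4}  B2 = {0, 1, 3, 4}
Tree: B1–B2

Every bag has size at most 4, so the width is 4 − 1 = 3 and tw(G) ≤ 3. On the other hand G contains the 4-clique {0, 1, 3, 4}. A clique must lie in a single bag of any decomposition, so no decomposition can have width below 3. Hence tw(G) = 3 exactly.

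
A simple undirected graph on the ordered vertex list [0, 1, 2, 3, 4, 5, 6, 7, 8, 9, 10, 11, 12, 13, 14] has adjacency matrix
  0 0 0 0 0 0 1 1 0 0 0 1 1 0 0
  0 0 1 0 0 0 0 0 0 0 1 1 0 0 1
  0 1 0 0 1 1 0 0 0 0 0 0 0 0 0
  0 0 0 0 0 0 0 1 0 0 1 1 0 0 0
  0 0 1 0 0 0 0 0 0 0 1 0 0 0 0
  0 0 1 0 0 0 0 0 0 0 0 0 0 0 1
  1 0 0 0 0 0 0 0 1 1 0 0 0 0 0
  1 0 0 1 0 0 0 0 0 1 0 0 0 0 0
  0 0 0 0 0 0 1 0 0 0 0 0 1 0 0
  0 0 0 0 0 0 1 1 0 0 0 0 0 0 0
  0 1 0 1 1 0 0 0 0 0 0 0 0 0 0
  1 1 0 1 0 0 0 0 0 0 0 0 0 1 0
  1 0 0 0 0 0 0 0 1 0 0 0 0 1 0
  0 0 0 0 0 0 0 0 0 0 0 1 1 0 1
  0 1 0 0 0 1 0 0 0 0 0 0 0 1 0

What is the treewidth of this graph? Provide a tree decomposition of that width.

Treewidth 3.
One such decomposition:
Bags: B1 = {2, 4, 5, 10}  B2 = {1, 2, 5, 10}  B3 = {1, 5, 10, 14}  B4 = {1, 3, 10, 14}  B5 = {1, 3, 11, 14}  B6 = {3, 11, 13, 14}  B7 = {3, 7, 11, 13}  B8 = {0, 7, 11, 13}  B9 = {0, 7, 12, 13}  B10 = {0, 7, 9, 12}  B11 = {0, 6, 9, 12}  B12 = {6, 8, 9, 12}
Tree: B1–B2, B2–B3, B3–B4, B4–B5, B5–B6, B6–B7, B7–B8, B8–B9, B9–B10, B10–B11, B11–B12

The largest bag has 4 vertices, giving width 3; this decomposition certifies tw(G) ≤ 3. For the lower bound: the 4 vertex sets {2,4,5}, {10}, {1}, {3,11,13,14} are disjoint, each induces a connected subgraph, and every pair is joined by at least one edge of G. Contracting each set to a single vertex therefore yields K_{4} as a minor, and since treewidth is minor-monotone, tw(G) ≥ tw(K_{4}) = 3. Combining the bounds, tw(G) = 3.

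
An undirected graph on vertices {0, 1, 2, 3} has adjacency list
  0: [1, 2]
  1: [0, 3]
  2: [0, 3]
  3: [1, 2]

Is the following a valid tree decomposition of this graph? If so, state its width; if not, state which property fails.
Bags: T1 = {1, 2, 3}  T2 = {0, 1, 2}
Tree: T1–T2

Checking the three conditions: (i) the bags cover all of {0, 1, 2, 3}; (ii) for each edge, some bag contains both endpoints; (iii) the bags containing any fixed vertex form a subtree. All hold, so the decomposition is valid with width 3 − 1 = 2.

Yes; width 2.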